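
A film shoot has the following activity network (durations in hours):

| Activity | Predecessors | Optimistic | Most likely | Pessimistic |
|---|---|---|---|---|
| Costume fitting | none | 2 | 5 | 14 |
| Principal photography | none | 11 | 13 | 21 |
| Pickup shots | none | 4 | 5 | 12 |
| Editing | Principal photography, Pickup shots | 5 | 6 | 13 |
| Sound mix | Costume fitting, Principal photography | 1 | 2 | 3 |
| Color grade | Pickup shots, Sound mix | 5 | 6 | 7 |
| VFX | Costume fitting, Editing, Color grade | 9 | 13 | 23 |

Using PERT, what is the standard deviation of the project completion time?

te_Costume fitting = (2 + 4·5 + 14)/6 = 36/6 = 6; σ²_Costume fitting = ((14−2)/6)² = 4.000
te_Principal photography = (11 + 4·13 + 21)/6 = 84/6 = 14; σ²_Principal photography = ((21−11)/6)² = 2.778
te_Pickup shots = (4 + 4·5 + 12)/6 = 36/6 = 6; σ²_Pickup shots = ((12−4)/6)² = 1.778
te_Editing = (5 + 4·6 + 13)/6 = 42/6 = 7; σ²_Editing = ((13−5)/6)² = 1.778
te_Sound mix = (1 + 4·2 + 3)/6 = 12/6 = 2; σ²_Sound mix = ((3−1)/6)² = 0.111
te_Color grade = (5 + 4·6 + 7)/6 = 36/6 = 6; σ²_Color grade = ((7−5)/6)² = 0.111
te_VFX = (9 + 4·13 + 23)/6 = 84/6 = 14; σ²_VFX = ((23−9)/6)² = 5.444

Forward pass:
ES_Costume fitting = 0; EF_Costume fitting = 6
ES_Principal photography = 0; EF_Principal photography = 14
ES_Pickup shots = 0; EF_Pickup shots = 6
ES_Editing = max(EF_Principal photography=14, EF_Pickup shots=6) = 14; EF_Editing = 14+7 = 21
ES_Sound mix = max(EF_Costume fitting=6, EF_Principal photography=14) = 14; EF_Sound mix = 14+2 = 16
ES_Color grade = max(EF_Pickup shots=6, EF_Sound mix=16) = 16; EF_Color grade = 16+6 = 22
ES_VFX = max(EF_Costume fitting=6, EF_Editing=21, EF_Color grade=22) = 22; EF_VFX = 22+14 = 36
Expected project duration μ = 36 hours. Critical path: Principal photography → Sound mix → Color grade → VFX.

Variance along critical path = 2.778 + 0.111 + 0.111 + 5.444 = 8.444
σ = √8.444 = 2.906 hours

2.91 hours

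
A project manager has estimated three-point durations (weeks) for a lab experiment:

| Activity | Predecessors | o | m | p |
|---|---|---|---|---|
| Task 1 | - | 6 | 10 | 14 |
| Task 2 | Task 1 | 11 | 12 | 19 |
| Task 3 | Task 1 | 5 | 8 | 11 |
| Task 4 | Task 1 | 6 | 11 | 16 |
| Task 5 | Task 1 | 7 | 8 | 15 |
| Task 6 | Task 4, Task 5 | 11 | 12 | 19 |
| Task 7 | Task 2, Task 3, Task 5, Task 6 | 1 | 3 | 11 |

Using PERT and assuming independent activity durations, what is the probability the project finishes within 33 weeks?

0.049

te_Task 1 = (6 + 4·10 + 14)/6 = 60/6 = 10; σ²_Task 1 = ((14−6)/6)² = 1.778
te_Task 2 = (11 + 4·12 + 19)/6 = 78/6 = 13; σ²_Task 2 = ((19−11)/6)² = 1.778
te_Task 3 = (5 + 4·8 + 11)/6 = 48/6 = 8; σ²_Task 3 = ((11−5)/6)² = 1.000
te_Task 4 = (6 + 4·11 + 16)/6 = 66/6 = 11; σ²_Task 4 = ((16−6)/6)² = 2.778
te_Task 5 = (7 + 4·8 + 15)/6 = 54/6 = 9; σ²_Task 5 = ((15−7)/6)² = 1.778
te_Task 6 = (11 + 4·12 + 19)/6 = 78/6 = 13; σ²_Task 6 = ((19−11)/6)² = 1.778
te_Task 7 = (1 + 4·3 + 11)/6 = 24/6 = 4; σ²_Task 7 = ((11−1)/6)² = 2.778

Forward pass:
ES_Task 1 = 0; EF_Task 1 = 10
ES_Task 2 = 10; EF_Task 2 = 10+13 = 23
ES_Task 3 = 10; EF_Task 3 = 10+8 = 18
ES_Task 4 = 10; EF_Task 4 = 10+11 = 21
ES_Task 5 = 10; EF_Task 5 = 10+9 = 19
ES_Task 6 = max(EF_Task 4=21, EF_Task 5=19) = 21; EF_Task 6 = 21+13 = 34
ES_Task 7 = max(EF_Task 2=23, EF_Task 3=18, EF_Task 5=19, EF_Task 6=34) = 34; EF_Task 7 = 34+4 = 38
Expected project duration μ = 38 weeks. Critical path: Task 1 → Task 4 → Task 6 → Task 7.

Variance along critical path = 1.778 + 2.778 + 1.778 + 2.778 = 9.111; σ = √9.111 = 3.018 weeks.
Z = (33 − 38) / 3.018 = -1.656
P(T ≤ 33) = Φ(-1.656) ≈ 0.049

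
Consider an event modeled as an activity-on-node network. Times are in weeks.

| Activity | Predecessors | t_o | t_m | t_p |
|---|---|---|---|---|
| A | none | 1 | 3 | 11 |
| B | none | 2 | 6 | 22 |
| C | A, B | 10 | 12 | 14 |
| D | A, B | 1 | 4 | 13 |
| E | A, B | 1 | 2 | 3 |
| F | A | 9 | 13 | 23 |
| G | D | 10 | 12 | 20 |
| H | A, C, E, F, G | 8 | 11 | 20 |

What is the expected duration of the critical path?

38 weeks

te_A = (1 + 4·3 + 11)/6 = 24/6 = 4
te_B = (2 + 4·6 + 22)/6 = 48/6 = 8
te_C = (10 + 4·12 + 14)/6 = 72/6 = 12
te_D = (1 + 4·4 + 13)/6 = 30/6 = 5
te_E = (1 + 4·2 + 3)/6 = 12/6 = 2
te_F = (9 + 4·13 + 23)/6 = 84/6 = 14
te_G = (10 + 4·12 + 20)/6 = 78/6 = 13
te_H = (8 + 4·11 + 20)/6 = 72/6 = 12

Forward pass:
ES_A = 0; EF_A = 4
ES_B = 0; EF_B = 8
ES_C = max(EF_A=4, EF_B=8) = 8; EF_C = 8+12 = 20
ES_D = max(EF_A=4, EF_B=8) = 8; EF_D = 8+5 = 13
ES_E = max(EF_A=4, EF_B=8) = 8; EF_E = 8+2 = 10
ES_F = 4; EF_F = 4+14 = 18
ES_G = 13; EF_G = 13+13 = 26
ES_H = max(EF_A=4, EF_C=20, EF_E=10, EF_F=18, EF_G=26) = 26; EF_H = 26+12 = 38
Expected project duration μ = 38 weeks. Critical path: B → D → G → H.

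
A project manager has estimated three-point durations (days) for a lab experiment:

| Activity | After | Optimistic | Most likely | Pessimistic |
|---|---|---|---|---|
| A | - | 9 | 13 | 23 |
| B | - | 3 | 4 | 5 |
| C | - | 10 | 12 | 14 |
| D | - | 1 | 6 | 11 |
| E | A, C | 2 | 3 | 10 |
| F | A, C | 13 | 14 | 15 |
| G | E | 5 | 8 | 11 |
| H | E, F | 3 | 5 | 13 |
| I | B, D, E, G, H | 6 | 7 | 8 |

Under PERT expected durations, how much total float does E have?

8 days

te_A = (9 + 4·13 + 23)/6 = 84/6 = 14
te_B = (3 + 4·4 + 5)/6 = 24/6 = 4
te_C = (10 + 4·12 + 14)/6 = 72/6 = 12
te_D = (1 + 4·6 + 11)/6 = 36/6 = 6
te_E = (2 + 4·3 + 10)/6 = 24/6 = 4
te_F = (13 + 4·14 + 15)/6 = 84/6 = 14
te_G = (5 + 4·8 + 11)/6 = 48/6 = 8
te_H = (3 + 4·5 + 13)/6 = 36/6 = 6
te_I = (6 + 4·7 + 8)/6 = 42/6 = 7

Forward pass:
ES_A = 0; EF_A = 14
ES_B = 0; EF_B = 4
ES_C = 0; EF_C = 12
ES_D = 0; EF_D = 6
ES_E = max(EF_A=14, EF_C=12) = 14; EF_E = 14+4 = 18
ES_F = max(EF_A=14, EF_C=12) = 14; EF_F = 14+14 = 28
ES_G = 18; EF_G = 18+8 = 26
ES_H = max(EF_E=18, EF_F=28) = 28; EF_H = 28+6 = 34
ES_I = max(EF_B=4, EF_D=6, EF_E=18, EF_G=26, EF_H=34) = 34; EF_I = 34+7 = 41
Expected project duration μ = 41 days. Critical path: A → F → H → I.

Backward pass:
LF_I = 41; LS_I = 41−7 = 34
LF_H = LS_I = 34; LS_H = 34−6 = 28
LF_G = LS_I = 34; LS_G = 34−8 = 26
LF_F = LS_H = 28; LS_F = 28−14 = 14
LF_E = min(LS_G=26, LS_H=28, LS_I=34) = 26; LS_E = 26−4 = 22
LF_D = LS_I = 34; LS_D = 34−6 = 28
LF_C = min(LS_E=22, LS_F=14) = 14; LS_C = 14−12 = 2
LF_B = LS_I = 34; LS_B = 34−4 = 30
LF_A = min(LS_E=22, LS_F=14) = 14; LS_A = 14−14 = 0
Slack_E = LS_E − ES_E = 22 − 14 = 8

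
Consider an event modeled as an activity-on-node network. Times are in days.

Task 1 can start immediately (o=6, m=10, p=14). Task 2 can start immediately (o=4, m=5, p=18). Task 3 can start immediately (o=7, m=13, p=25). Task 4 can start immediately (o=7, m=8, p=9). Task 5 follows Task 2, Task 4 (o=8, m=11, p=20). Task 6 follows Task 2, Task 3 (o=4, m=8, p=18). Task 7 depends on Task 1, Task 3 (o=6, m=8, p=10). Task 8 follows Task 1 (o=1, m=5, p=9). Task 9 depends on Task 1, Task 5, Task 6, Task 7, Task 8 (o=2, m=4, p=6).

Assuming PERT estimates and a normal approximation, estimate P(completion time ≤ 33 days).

0.940

te_Task 1 = (6 + 4·10 + 14)/6 = 60/6 = 10; σ²_Task 1 = ((14−6)/6)² = 1.778
te_Task 2 = (4 + 4·5 + 18)/6 = 42/6 = 7; σ²_Task 2 = ((18−4)/6)² = 5.444
te_Task 3 = (7 + 4·13 + 25)/6 = 84/6 = 14; σ²_Task 3 = ((25−7)/6)² = 9.000
te_Task 4 = (7 + 4·8 + 9)/6 = 48/6 = 8; σ²_Task 4 = ((9−7)/6)² = 0.111
te_Task 5 = (8 + 4·11 + 20)/6 = 72/6 = 12; σ²_Task 5 = ((20−8)/6)² = 4.000
te_Task 6 = (4 + 4·8 + 18)/6 = 54/6 = 9; σ²_Task 6 = ((18−4)/6)² = 5.444
te_Task 7 = (6 + 4·8 + 10)/6 = 48/6 = 8; σ²_Task 7 = ((10−6)/6)² = 0.444
te_Task 8 = (1 + 4·5 + 9)/6 = 30/6 = 5; σ²_Task 8 = ((9−1)/6)² = 1.778
te_Task 9 = (2 + 4·4 + 6)/6 = 24/6 = 4; σ²_Task 9 = ((6−2)/6)² = 0.444

Forward pass:
ES_Task 1 = 0; EF_Task 1 = 10
ES_Task 2 = 0; EF_Task 2 = 7
ES_Task 3 = 0; EF_Task 3 = 14
ES_Task 4 = 0; EF_Task 4 = 8
ES_Task 5 = max(EF_Task 2=7, EF_Task 4=8) = 8; EF_Task 5 = 8+12 = 20
ES_Task 6 = max(EF_Task 2=7, EF_Task 3=14) = 14; EF_Task 6 = 14+9 = 23
ES_Task 7 = max(EF_Task 1=10, EF_Task 3=14) = 14; EF_Task 7 = 14+8 = 22
ES_Task 8 = 10; EF_Task 8 = 10+5 = 15
ES_Task 9 = max(EF_Task 1=10, EF_Task 5=20, EF_Task 6=23, EF_Task 7=22, EF_Task 8=15) = 23; EF_Task 9 = 23+4 = 27
Expected project duration μ = 27 days. Critical path: Task 3 → Task 6 → Task 9.

Variance along critical path = 9.000 + 5.444 + 0.444 = 14.889; σ = √14.889 = 3.859 days.
Z = (33 − 27) / 3.859 = 1.555
P(T ≤ 33) = Φ(1.555) ≈ 0.940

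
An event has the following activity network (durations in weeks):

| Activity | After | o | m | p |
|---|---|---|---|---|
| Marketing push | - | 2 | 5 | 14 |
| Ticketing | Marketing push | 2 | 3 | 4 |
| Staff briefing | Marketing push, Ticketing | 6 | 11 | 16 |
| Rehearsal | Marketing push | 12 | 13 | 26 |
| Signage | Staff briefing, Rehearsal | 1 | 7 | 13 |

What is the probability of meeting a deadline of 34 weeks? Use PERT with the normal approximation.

te_Marketing push = (2 + 4·5 + 14)/6 = 36/6 = 6; σ²_Marketing push = ((14−2)/6)² = 4.000
te_Ticketing = (2 + 4·3 + 4)/6 = 18/6 = 3; σ²_Ticketing = ((4−2)/6)² = 0.111
te_Staff briefing = (6 + 4·11 + 16)/6 = 66/6 = 11; σ²_Staff briefing = ((16−6)/6)² = 2.778
te_Rehearsal = (12 + 4·13 + 26)/6 = 90/6 = 15; σ²_Rehearsal = ((26−12)/6)² = 5.444
te_Signage = (1 + 4·7 + 13)/6 = 42/6 = 7; σ²_Signage = ((13−1)/6)² = 4.000

Forward pass:
ES_Marketing push = 0; EF_Marketing push = 6
ES_Ticketing = 6; EF_Ticketing = 6+3 = 9
ES_Staff briefing = max(EF_Marketing push=6, EF_Ticketing=9) = 9; EF_Staff briefing = 9+11 = 20
ES_Rehearsal = 6; EF_Rehearsal = 6+15 = 21
ES_Signage = max(EF_Staff briefing=20, EF_Rehearsal=21) = 21; EF_Signage = 21+7 = 28
Expected project duration μ = 28 weeks. Critical path: Marketing push → Rehearsal → Signage.

Variance along critical path = 4.000 + 5.444 + 4.000 = 13.444; σ = √13.444 = 3.667 weeks.
Z = (34 − 28) / 3.667 = 1.636
P(T ≤ 34) = Φ(1.636) ≈ 0.949

0.949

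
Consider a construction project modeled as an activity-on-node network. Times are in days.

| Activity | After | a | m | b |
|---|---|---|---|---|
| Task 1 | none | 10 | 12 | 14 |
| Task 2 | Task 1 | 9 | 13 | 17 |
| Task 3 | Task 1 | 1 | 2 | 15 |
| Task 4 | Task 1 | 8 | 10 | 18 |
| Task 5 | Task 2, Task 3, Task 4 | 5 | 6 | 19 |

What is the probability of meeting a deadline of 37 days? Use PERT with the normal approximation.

0.926

te_Task 1 = (10 + 4·12 + 14)/6 = 72/6 = 12; σ²_Task 1 = ((14−10)/6)² = 0.444
te_Task 2 = (9 + 4·13 + 17)/6 = 78/6 = 13; σ²_Task 2 = ((17−9)/6)² = 1.778
te_Task 3 = (1 + 4·2 + 15)/6 = 24/6 = 4; σ²_Task 3 = ((15−1)/6)² = 5.444
te_Task 4 = (8 + 4·10 + 18)/6 = 66/6 = 11; σ²_Task 4 = ((18−8)/6)² = 2.778
te_Task 5 = (5 + 4·6 + 19)/6 = 48/6 = 8; σ²_Task 5 = ((19−5)/6)² = 5.444

Forward pass:
ES_Task 1 = 0; EF_Task 1 = 12
ES_Task 2 = 12; EF_Task 2 = 12+13 = 25
ES_Task 3 = 12; EF_Task 3 = 12+4 = 16
ES_Task 4 = 12; EF_Task 4 = 12+11 = 23
ES_Task 5 = max(EF_Task 2=25, EF_Task 3=16, EF_Task 4=23) = 25; EF_Task 5 = 25+8 = 33
Expected project duration μ = 33 days. Critical path: Task 1 → Task 2 → Task 5.

Variance along critical path = 0.444 + 1.778 + 5.444 = 7.667; σ = √7.667 = 2.769 days.
Z = (37 − 33) / 2.769 = 1.445
P(T ≤ 37) = Φ(1.445) ≈ 0.926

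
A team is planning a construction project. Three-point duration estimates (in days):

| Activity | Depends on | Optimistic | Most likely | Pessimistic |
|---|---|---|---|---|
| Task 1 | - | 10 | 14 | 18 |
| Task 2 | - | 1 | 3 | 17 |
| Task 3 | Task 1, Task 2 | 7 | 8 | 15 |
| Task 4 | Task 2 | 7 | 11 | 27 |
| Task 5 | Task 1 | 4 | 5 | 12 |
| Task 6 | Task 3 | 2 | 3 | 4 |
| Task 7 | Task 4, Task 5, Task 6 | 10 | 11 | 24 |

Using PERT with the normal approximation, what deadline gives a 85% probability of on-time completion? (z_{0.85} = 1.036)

42.1 days

te_Task 1 = (10 + 4·14 + 18)/6 = 84/6 = 14; σ²_Task 1 = ((18−10)/6)² = 1.778
te_Task 2 = (1 + 4·3 + 17)/6 = 30/6 = 5; σ²_Task 2 = ((17−1)/6)² = 7.111
te_Task 3 = (7 + 4·8 + 15)/6 = 54/6 = 9; σ²_Task 3 = ((15−7)/6)² = 1.778
te_Task 4 = (7 + 4·11 + 27)/6 = 78/6 = 13; σ²_Task 4 = ((27−7)/6)² = 11.111
te_Task 5 = (4 + 4·5 + 12)/6 = 36/6 = 6; σ²_Task 5 = ((12−4)/6)² = 1.778
te_Task 6 = (2 + 4·3 + 4)/6 = 18/6 = 3; σ²_Task 6 = ((4−2)/6)² = 0.111
te_Task 7 = (10 + 4·11 + 24)/6 = 78/6 = 13; σ²_Task 7 = ((24−10)/6)² = 5.444

Forward pass:
ES_Task 1 = 0; EF_Task 1 = 14
ES_Task 2 = 0; EF_Task 2 = 5
ES_Task 3 = max(EF_Task 1=14, EF_Task 2=5) = 14; EF_Task 3 = 14+9 = 23
ES_Task 4 = 5; EF_Task 4 = 5+13 = 18
ES_Task 5 = 14; EF_Task 5 = 14+6 = 20
ES_Task 6 = 23; EF_Task 6 = 23+3 = 26
ES_Task 7 = max(EF_Task 4=18, EF_Task 5=20, EF_Task 6=26) = 26; EF_Task 7 = 26+13 = 39
Expected project duration μ = 39 days. Critical path: Task 1 → Task 3 → Task 6 → Task 7.

Variance along critical path = 1.778 + 1.778 + 0.111 + 5.444 = 9.111; σ = 3.018 days.
D = μ + z·σ = 39 + 1.036·3.018 = 42.1 days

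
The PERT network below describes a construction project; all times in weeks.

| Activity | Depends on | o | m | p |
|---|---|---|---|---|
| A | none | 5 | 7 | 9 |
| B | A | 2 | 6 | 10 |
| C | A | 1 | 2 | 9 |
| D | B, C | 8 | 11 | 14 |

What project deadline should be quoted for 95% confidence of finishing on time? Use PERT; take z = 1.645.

27.0 weeks

te_A = (5 + 4·7 + 9)/6 = 42/6 = 7; σ²_A = ((9−5)/6)² = 0.444
te_B = (2 + 4·6 + 10)/6 = 36/6 = 6; σ²_B = ((10−2)/6)² = 1.778
te_C = (1 + 4·2 + 9)/6 = 18/6 = 3; σ²_C = ((9−1)/6)² = 1.778
te_D = (8 + 4·11 + 14)/6 = 66/6 = 11; σ²_D = ((14−8)/6)² = 1.000

Forward pass:
ES_A = 0; EF_A = 7
ES_B = 7; EF_B = 7+6 = 13
ES_C = 7; EF_C = 7+3 = 10
ES_D = max(EF_B=13, EF_C=10) = 13; EF_D = 13+11 = 24
Expected project duration μ = 24 weeks. Critical path: A → B → D.

Variance along critical path = 0.444 + 1.778 + 1.000 = 3.222; σ = 1.795 weeks.
D = μ + z·σ = 24 + 1.645·1.795 = 27.0 weeks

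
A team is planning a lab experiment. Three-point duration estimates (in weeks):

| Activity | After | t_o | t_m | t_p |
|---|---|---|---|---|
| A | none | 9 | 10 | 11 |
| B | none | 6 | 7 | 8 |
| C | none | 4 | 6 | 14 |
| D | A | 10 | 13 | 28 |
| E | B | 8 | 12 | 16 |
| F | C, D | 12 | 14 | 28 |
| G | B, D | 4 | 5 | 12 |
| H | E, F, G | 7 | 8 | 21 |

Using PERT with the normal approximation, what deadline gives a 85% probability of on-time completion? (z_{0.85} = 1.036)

te_A = (9 + 4·10 + 11)/6 = 60/6 = 10; σ²_A = ((11−9)/6)² = 0.111
te_B = (6 + 4·7 + 8)/6 = 42/6 = 7; σ²_B = ((8−6)/6)² = 0.111
te_C = (4 + 4·6 + 14)/6 = 42/6 = 7; σ²_C = ((14−4)/6)² = 2.778
te_D = (10 + 4·13 + 28)/6 = 90/6 = 15; σ²_D = ((28−10)/6)² = 9.000
te_E = (8 + 4·12 + 16)/6 = 72/6 = 12; σ²_E = ((16−8)/6)² = 1.778
te_F = (12 + 4·14 + 28)/6 = 96/6 = 16; σ²_F = ((28−12)/6)² = 7.111
te_G = (4 + 4·5 + 12)/6 = 36/6 = 6; σ²_G = ((12−4)/6)² = 1.778
te_H = (7 + 4·8 + 21)/6 = 60/6 = 10; σ²_H = ((21−7)/6)² = 5.444

Forward pass:
ES_A = 0; EF_A = 10
ES_B = 0; EF_B = 7
ES_C = 0; EF_C = 7
ES_D = 10; EF_D = 10+15 = 25
ES_E = 7; EF_E = 7+12 = 19
ES_F = max(EF_C=7, EF_D=25) = 25; EF_F = 25+16 = 41
ES_G = max(EF_B=7, EF_D=25) = 25; EF_G = 25+6 = 31
ES_H = max(EF_E=19, EF_F=41, EF_G=31) = 41; EF_H = 41+10 = 51
Expected project duration μ = 51 weeks. Critical path: A → D → F → H.

Variance along critical path = 0.111 + 9.000 + 7.111 + 5.444 = 21.667; σ = 4.655 weeks.
D = μ + z·σ = 51 + 1.036·4.655 = 55.8 weeks

55.8 weeks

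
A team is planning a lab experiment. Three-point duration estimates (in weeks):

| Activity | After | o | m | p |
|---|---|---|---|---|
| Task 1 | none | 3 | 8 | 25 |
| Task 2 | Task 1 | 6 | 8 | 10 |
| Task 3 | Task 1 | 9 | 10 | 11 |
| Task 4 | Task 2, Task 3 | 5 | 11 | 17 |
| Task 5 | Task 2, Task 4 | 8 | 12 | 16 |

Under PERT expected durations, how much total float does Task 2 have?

te_Task 1 = (3 + 4·8 + 25)/6 = 60/6 = 10
te_Task 2 = (6 + 4·8 + 10)/6 = 48/6 = 8
te_Task 3 = (9 + 4·10 + 11)/6 = 60/6 = 10
te_Task 4 = (5 + 4·11 + 17)/6 = 66/6 = 11
te_Task 5 = (8 + 4·12 + 16)/6 = 72/6 = 12

Forward pass:
ES_Task 1 = 0; EF_Task 1 = 10
ES_Task 2 = 10; EF_Task 2 = 10+8 = 18
ES_Task 3 = 10; EF_Task 3 = 10+10 = 20
ES_Task 4 = max(EF_Task 2=18, EF_Task 3=20) = 20; EF_Task 4 = 20+11 = 31
ES_Task 5 = max(EF_Task 2=18, EF_Task 4=31) = 31; EF_Task 5 = 31+12 = 43
Expected project duration μ = 43 weeks. Critical path: Task 1 → Task 3 → Task 4 → Task 5.

Backward pass:
LF_Task 5 = 43; LS_Task 5 = 43−12 = 31
LF_Task 4 = LS_Task 5 = 31; LS_Task 4 = 31−11 = 20
LF_Task 3 = LS_Task 4 = 20; LS_Task 3 = 20−10 = 10
LF_Task 2 = min(LS_Task 4=20, LS_Task 5=31) = 20; LS_Task 2 = 20−8 = 12
LF_Task 1 = min(LS_Task 2=12, LS_Task 3=10) = 10; LS_Task 1 = 10−10 = 0
Slack_Task 2 = LS_Task 2 − ES_Task 2 = 12 − 10 = 2

2 weeks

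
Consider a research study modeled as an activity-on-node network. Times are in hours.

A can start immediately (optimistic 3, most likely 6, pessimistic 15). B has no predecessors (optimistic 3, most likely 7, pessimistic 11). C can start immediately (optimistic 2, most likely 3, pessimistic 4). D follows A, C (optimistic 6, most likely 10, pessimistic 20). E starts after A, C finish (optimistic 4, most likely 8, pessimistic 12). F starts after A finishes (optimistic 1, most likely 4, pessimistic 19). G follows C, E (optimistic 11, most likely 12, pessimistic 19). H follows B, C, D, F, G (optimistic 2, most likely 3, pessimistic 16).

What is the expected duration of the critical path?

33 hours

te_A = (3 + 4·6 + 15)/6 = 42/6 = 7
te_B = (3 + 4·7 + 11)/6 = 42/6 = 7
te_C = (2 + 4·3 + 4)/6 = 18/6 = 3
te_D = (6 + 4·10 + 20)/6 = 66/6 = 11
te_E = (4 + 4·8 + 12)/6 = 48/6 = 8
te_F = (1 + 4·4 + 19)/6 = 36/6 = 6
te_G = (11 + 4·12 + 19)/6 = 78/6 = 13
te_H = (2 + 4·3 + 16)/6 = 30/6 = 5

Forward pass:
ES_A = 0; EF_A = 7
ES_B = 0; EF_B = 7
ES_C = 0; EF_C = 3
ES_D = max(EF_A=7, EF_C=3) = 7; EF_D = 7+11 = 18
ES_E = max(EF_A=7, EF_C=3) = 7; EF_E = 7+8 = 15
ES_F = 7; EF_F = 7+6 = 13
ES_G = max(EF_C=3, EF_E=15) = 15; EF_G = 15+13 = 28
ES_H = max(EF_B=7, EF_C=3, EF_D=18, EF_F=13, EF_G=28) = 28; EF_H = 28+5 = 33
Expected project duration μ = 33 hours. Critical path: A → E → G → H.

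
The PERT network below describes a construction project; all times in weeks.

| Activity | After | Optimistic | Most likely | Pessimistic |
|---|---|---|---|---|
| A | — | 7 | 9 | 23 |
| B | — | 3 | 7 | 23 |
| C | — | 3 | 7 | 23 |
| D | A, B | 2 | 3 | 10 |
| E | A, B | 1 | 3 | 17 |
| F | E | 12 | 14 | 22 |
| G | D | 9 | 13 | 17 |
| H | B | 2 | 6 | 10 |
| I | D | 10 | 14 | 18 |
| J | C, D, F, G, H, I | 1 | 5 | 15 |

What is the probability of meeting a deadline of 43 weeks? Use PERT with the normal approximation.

te_A = (7 + 4·9 + 23)/6 = 66/6 = 11; σ²_A = ((23−7)/6)² = 7.111
te_B = (3 + 4·7 + 23)/6 = 54/6 = 9; σ²_B = ((23−3)/6)² = 11.111
te_C = (3 + 4·7 + 23)/6 = 54/6 = 9; σ²_C = ((23−3)/6)² = 11.111
te_D = (2 + 4·3 + 10)/6 = 24/6 = 4; σ²_D = ((10−2)/6)² = 1.778
te_E = (1 + 4·3 + 17)/6 = 30/6 = 5; σ²_E = ((17−1)/6)² = 7.111
te_F = (12 + 4·14 + 22)/6 = 90/6 = 15; σ²_F = ((22−12)/6)² = 2.778
te_G = (9 + 4·13 + 17)/6 = 78/6 = 13; σ²_G = ((17−9)/6)² = 1.778
te_H = (2 + 4·6 + 10)/6 = 36/6 = 6; σ²_H = ((10−2)/6)² = 1.778
te_I = (10 + 4·14 + 18)/6 = 84/6 = 14; σ²_I = ((18−10)/6)² = 1.778
te_J = (1 + 4·5 + 15)/6 = 36/6 = 6; σ²_J = ((15−1)/6)² = 5.444

Forward pass:
ES_A = 0; EF_A = 11
ES_B = 0; EF_B = 9
ES_C = 0; EF_C = 9
ES_D = max(EF_A=11, EF_B=9) = 11; EF_D = 11+4 = 15
ES_E = max(EF_A=11, EF_B=9) = 11; EF_E = 11+5 = 16
ES_F = 16; EF_F = 16+15 = 31
ES_G = 15; EF_G = 15+13 = 28
ES_H = 9; EF_H = 9+6 = 15
ES_I = 15; EF_I = 15+14 = 29
ES_J = max(EF_C=9, EF_D=15, EF_F=31, EF_G=28, EF_H=15, EF_I=29) = 31; EF_J = 31+6 = 37
Expected project duration μ = 37 weeks. Critical path: A → E → F → J.

Variance along critical path = 7.111 + 7.111 + 2.778 + 5.444 = 22.444; σ = √22.444 = 4.738 weeks.
Z = (43 − 37) / 4.738 = 1.266
P(T ≤ 43) = Φ(1.266) ≈ 0.897

0.897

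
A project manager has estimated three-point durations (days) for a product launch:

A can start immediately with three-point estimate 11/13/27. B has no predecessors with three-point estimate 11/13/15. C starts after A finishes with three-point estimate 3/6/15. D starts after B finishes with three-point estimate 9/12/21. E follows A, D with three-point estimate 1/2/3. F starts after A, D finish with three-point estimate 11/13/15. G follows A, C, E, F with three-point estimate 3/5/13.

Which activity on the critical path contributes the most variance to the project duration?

te_A = (11 + 4·13 + 27)/6 = 90/6 = 15; σ²_A = ((27−11)/6)² = 7.111
te_B = (11 + 4·13 + 15)/6 = 78/6 = 13; σ²_B = ((15−11)/6)² = 0.444
te_C = (3 + 4·6 + 15)/6 = 42/6 = 7; σ²_C = ((15−3)/6)² = 4.000
te_D = (9 + 4·12 + 21)/6 = 78/6 = 13; σ²_D = ((21−9)/6)² = 4.000
te_E = (1 + 4·2 + 3)/6 = 12/6 = 2; σ²_E = ((3−1)/6)² = 0.111
te_F = (11 + 4·13 + 15)/6 = 78/6 = 13; σ²_F = ((15−11)/6)² = 0.444
te_G = (3 + 4·5 + 13)/6 = 36/6 = 6; σ²_G = ((13−3)/6)² = 2.778

Forward pass:
ES_A = 0; EF_A = 15
ES_B = 0; EF_B = 13
ES_C = 15; EF_C = 15+7 = 22
ES_D = 13; EF_D = 13+13 = 26
ES_E = max(EF_A=15, EF_D=26) = 26; EF_E = 26+2 = 28
ES_F = max(EF_A=15, EF_D=26) = 26; EF_F = 26+13 = 39
ES_G = max(EF_A=15, EF_C=22, EF_E=28, EF_F=39) = 39; EF_G = 39+6 = 45
Expected project duration μ = 45 days. Critical path: B → D → F → G.

Variances on critical path: σ²_B=0.444, σ²_D=4.000, σ²_F=0.444, σ²_G=2.778.
Largest is σ²_D = 4.000.

D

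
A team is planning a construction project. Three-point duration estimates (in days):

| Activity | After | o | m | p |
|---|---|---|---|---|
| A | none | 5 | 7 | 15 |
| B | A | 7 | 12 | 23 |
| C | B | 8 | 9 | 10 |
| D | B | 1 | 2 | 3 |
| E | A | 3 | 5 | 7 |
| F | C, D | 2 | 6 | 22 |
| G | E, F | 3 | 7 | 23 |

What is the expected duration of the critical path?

te_A = (5 + 4·7 + 15)/6 = 48/6 = 8
te_B = (7 + 4·12 + 23)/6 = 78/6 = 13
te_C = (8 + 4·9 + 10)/6 = 54/6 = 9
te_D = (1 + 4·2 + 3)/6 = 12/6 = 2
te_E = (3 + 4·5 + 7)/6 = 30/6 = 5
te_F = (2 + 4·6 + 22)/6 = 48/6 = 8
te_G = (3 + 4·7 + 23)/6 = 54/6 = 9

Forward pass:
ES_A = 0; EF_A = 8
ES_B = 8; EF_B = 8+13 = 21
ES_C = 21; EF_C = 21+9 = 30
ES_D = 21; EF_D = 21+2 = 23
ES_E = 8; EF_E = 8+5 = 13
ES_F = max(EF_C=30, EF_D=23) = 30; EF_F = 30+8 = 38
ES_G = max(EF_E=13, EF_F=38) = 38; EF_G = 38+9 = 47
Expected project duration μ = 47 days. Critical path: A → B → C → F → G.

47 days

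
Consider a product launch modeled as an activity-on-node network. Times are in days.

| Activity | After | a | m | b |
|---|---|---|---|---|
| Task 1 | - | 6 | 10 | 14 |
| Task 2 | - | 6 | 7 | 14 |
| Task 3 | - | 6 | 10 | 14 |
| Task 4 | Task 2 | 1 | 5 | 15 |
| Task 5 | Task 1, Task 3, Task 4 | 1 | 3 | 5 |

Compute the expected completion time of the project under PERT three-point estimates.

te_Task 1 = (6 + 4·10 + 14)/6 = 60/6 = 10
te_Task 2 = (6 + 4·7 + 14)/6 = 48/6 = 8
te_Task 3 = (6 + 4·10 + 14)/6 = 60/6 = 10
te_Task 4 = (1 + 4·5 + 15)/6 = 36/6 = 6
te_Task 5 = (1 + 4·3 + 5)/6 = 18/6 = 3

Forward pass:
ES_Task 1 = 0; EF_Task 1 = 10
ES_Task 2 = 0; EF_Task 2 = 8
ES_Task 3 = 0; EF_Task 3 = 10
ES_Task 4 = 8; EF_Task 4 = 8+6 = 14
ES_Task 5 = max(EF_Task 1=10, EF_Task 3=10, EF_Task 4=14) = 14; EF_Task 5 = 14+3 = 17
Expected project duration μ = 17 days. Critical path: Task 2 → Task 4 → Task 5.

17 days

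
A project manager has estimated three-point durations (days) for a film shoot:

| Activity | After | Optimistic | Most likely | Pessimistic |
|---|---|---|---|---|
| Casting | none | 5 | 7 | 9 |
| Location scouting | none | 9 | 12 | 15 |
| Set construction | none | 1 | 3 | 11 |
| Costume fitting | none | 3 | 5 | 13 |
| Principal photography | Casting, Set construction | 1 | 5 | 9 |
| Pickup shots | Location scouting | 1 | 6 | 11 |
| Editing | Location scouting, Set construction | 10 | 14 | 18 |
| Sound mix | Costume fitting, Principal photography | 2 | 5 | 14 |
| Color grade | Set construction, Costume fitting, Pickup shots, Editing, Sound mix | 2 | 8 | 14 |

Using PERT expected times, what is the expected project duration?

34 days

te_Casting = (5 + 4·7 + 9)/6 = 42/6 = 7
te_Location scouting = (9 + 4·12 + 15)/6 = 72/6 = 12
te_Set construction = (1 + 4·3 + 11)/6 = 24/6 = 4
te_Costume fitting = (3 + 4·5 + 13)/6 = 36/6 = 6
te_Principal photography = (1 + 4·5 + 9)/6 = 30/6 = 5
te_Pickup shots = (1 + 4·6 + 11)/6 = 36/6 = 6
te_Editing = (10 + 4·14 + 18)/6 = 84/6 = 14
te_Sound mix = (2 + 4·5 + 14)/6 = 36/6 = 6
te_Color grade = (2 + 4·8 + 14)/6 = 48/6 = 8

Forward pass:
ES_Casting = 0; EF_Casting = 7
ES_Location scouting = 0; EF_Location scouting = 12
ES_Set construction = 0; EF_Set construction = 4
ES_Costume fitting = 0; EF_Costume fitting = 6
ES_Principal photography = max(EF_Casting=7, EF_Set construction=4) = 7; EF_Principal photography = 7+5 = 12
ES_Pickup shots = 12; EF_Pickup shots = 12+6 = 18
ES_Editing = max(EF_Location scouting=12, EF_Set construction=4) = 12; EF_Editing = 12+14 = 26
ES_Sound mix = max(EF_Costume fitting=6, EF_Principal photography=12) = 12; EF_Sound mix = 12+6 = 18
ES_Color grade = max(EF_Set construction=4, EF_Costume fitting=6, EF_Pickup shots=18, EF_Editing=26, EF_Sound mix=18) = 26; EF_Color grade = 26+8 = 34
Expected project duration μ = 34 days. Critical path: Location scouting → Editing → Color grade.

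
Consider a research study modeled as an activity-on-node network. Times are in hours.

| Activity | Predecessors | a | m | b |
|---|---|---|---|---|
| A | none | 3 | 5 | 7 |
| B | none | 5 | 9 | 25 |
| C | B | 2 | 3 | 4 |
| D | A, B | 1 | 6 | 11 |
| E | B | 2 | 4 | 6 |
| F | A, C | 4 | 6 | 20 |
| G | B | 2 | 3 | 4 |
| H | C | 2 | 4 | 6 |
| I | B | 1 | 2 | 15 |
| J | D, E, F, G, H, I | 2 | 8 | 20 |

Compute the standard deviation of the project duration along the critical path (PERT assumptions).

5.23 hours

te_A = (3 + 4·5 + 7)/6 = 30/6 = 5; σ²_A = ((7−3)/6)² = 0.444
te_B = (5 + 4·9 + 25)/6 = 66/6 = 11; σ²_B = ((25−5)/6)² = 11.111
te_C = (2 + 4·3 + 4)/6 = 18/6 = 3; σ²_C = ((4−2)/6)² = 0.111
te_D = (1 + 4·6 + 11)/6 = 36/6 = 6; σ²_D = ((11−1)/6)² = 2.778
te_E = (2 + 4·4 + 6)/6 = 24/6 = 4; σ²_E = ((6−2)/6)² = 0.444
te_F = (4 + 4·6 + 20)/6 = 48/6 = 8; σ²_F = ((20−4)/6)² = 7.111
te_G = (2 + 4·3 + 4)/6 = 18/6 = 3; σ²_G = ((4−2)/6)² = 0.111
te_H = (2 + 4·4 + 6)/6 = 24/6 = 4; σ²_H = ((6−2)/6)² = 0.444
te_I = (1 + 4·2 + 15)/6 = 24/6 = 4; σ²_I = ((15−1)/6)² = 5.444
te_J = (2 + 4·8 + 20)/6 = 54/6 = 9; σ²_J = ((20−2)/6)² = 9.000

Forward pass:
ES_A = 0; EF_A = 5
ES_B = 0; EF_B = 11
ES_C = 11; EF_C = 11+3 = 14
ES_D = max(EF_A=5, EF_B=11) = 11; EF_D = 11+6 = 17
ES_E = 11; EF_E = 11+4 = 15
ES_F = max(EF_A=5, EF_C=14) = 14; EF_F = 14+8 = 22
ES_G = 11; EF_G = 11+3 = 14
ES_H = 14; EF_H = 14+4 = 18
ES_I = 11; EF_I = 11+4 = 15
ES_J = max(EF_D=17, EF_E=15, EF_F=22, EF_G=14, EF_H=18, EF_I=15) = 22; EF_J = 22+9 = 31
Expected project duration μ = 31 hours. Critical path: B → C → F → J.

Variance along critical path = 11.111 + 0.111 + 7.111 + 9.000 = 27.333
σ = √27.333 = 5.228 hours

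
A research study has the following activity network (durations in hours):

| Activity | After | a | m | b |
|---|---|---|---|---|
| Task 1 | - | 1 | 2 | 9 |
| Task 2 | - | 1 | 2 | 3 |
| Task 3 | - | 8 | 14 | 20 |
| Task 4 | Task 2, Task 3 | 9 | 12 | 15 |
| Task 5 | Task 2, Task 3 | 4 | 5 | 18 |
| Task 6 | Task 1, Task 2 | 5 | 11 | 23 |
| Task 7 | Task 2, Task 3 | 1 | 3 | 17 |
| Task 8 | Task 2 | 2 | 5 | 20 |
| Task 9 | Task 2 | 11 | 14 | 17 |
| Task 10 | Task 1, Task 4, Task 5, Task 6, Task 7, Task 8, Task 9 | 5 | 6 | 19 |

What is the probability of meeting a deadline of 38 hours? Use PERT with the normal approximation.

0.892

te_Task 1 = (1 + 4·2 + 9)/6 = 18/6 = 3; σ²_Task 1 = ((9−1)/6)² = 1.778
te_Task 2 = (1 + 4·2 + 3)/6 = 12/6 = 2; σ²_Task 2 = ((3−1)/6)² = 0.111
te_Task 3 = (8 + 4·14 + 20)/6 = 84/6 = 14; σ²_Task 3 = ((20−8)/6)² = 4.000
te_Task 4 = (9 + 4·12 + 15)/6 = 72/6 = 12; σ²_Task 4 = ((15−9)/6)² = 1.000
te_Task 5 = (4 + 4·5 + 18)/6 = 42/6 = 7; σ²_Task 5 = ((18−4)/6)² = 5.444
te_Task 6 = (5 + 4·11 + 23)/6 = 72/6 = 12; σ²_Task 6 = ((23−5)/6)² = 9.000
te_Task 7 = (1 + 4·3 + 17)/6 = 30/6 = 5; σ²_Task 7 = ((17−1)/6)² = 7.111
te_Task 8 = (2 + 4·5 + 20)/6 = 42/6 = 7; σ²_Task 8 = ((20−2)/6)² = 9.000
te_Task 9 = (11 + 4·14 + 17)/6 = 84/6 = 14; σ²_Task 9 = ((17−11)/6)² = 1.000
te_Task 10 = (5 + 4·6 + 19)/6 = 48/6 = 8; σ²_Task 10 = ((19−5)/6)² = 5.444

Forward pass:
ES_Task 1 = 0; EF_Task 1 = 3
ES_Task 2 = 0; EF_Task 2 = 2
ES_Task 3 = 0; EF_Task 3 = 14
ES_Task 4 = max(EF_Task 2=2, EF_Task 3=14) = 14; EF_Task 4 = 14+12 = 26
ES_Task 5 = max(EF_Task 2=2, EF_Task 3=14) = 14; EF_Task 5 = 14+7 = 21
ES_Task 6 = max(EF_Task 1=3, EF_Task 2=2) = 3; EF_Task 6 = 3+12 = 15
ES_Task 7 = max(EF_Task 2=2, EF_Task 3=14) = 14; EF_Task 7 = 14+5 = 19
ES_Task 8 = 2; EF_Task 8 = 2+7 = 9
ES_Task 9 = 2; EF_Task 9 = 2+14 = 16
ES_Task 10 = max(EF_Task 1=3, EF_Task 4=26, EF_Task 5=21, EF_Task 6=15, EF_Task 7=19, EF_Task 8=9, EF_Task 9=16) = 26; EF_Task 10 = 26+8 = 34
Expected project duration μ = 34 hours. Critical path: Task 3 → Task 4 → Task 10.

Variance along critical path = 4.000 + 1.000 + 5.444 = 10.444; σ = √10.444 = 3.232 hours.
Z = (38 − 34) / 3.232 = 1.238
P(T ≤ 38) = Φ(1.238) ≈ 0.892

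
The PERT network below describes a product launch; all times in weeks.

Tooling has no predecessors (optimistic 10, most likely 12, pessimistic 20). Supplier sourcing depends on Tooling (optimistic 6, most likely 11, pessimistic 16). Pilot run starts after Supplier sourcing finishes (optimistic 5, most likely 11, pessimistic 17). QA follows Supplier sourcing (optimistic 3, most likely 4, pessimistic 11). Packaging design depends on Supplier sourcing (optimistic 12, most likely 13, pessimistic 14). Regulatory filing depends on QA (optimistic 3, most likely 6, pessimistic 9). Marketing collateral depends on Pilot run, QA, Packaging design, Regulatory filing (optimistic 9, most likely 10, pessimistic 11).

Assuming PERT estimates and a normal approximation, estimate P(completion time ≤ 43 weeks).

te_Tooling = (10 + 4·12 + 20)/6 = 78/6 = 13; σ²_Tooling = ((20−10)/6)² = 2.778
te_Supplier sourcing = (6 + 4·11 + 16)/6 = 66/6 = 11; σ²_Supplier sourcing = ((16−6)/6)² = 2.778
te_Pilot run = (5 + 4·11 + 17)/6 = 66/6 = 11; σ²_Pilot run = ((17−5)/6)² = 4.000
te_QA = (3 + 4·4 + 11)/6 = 30/6 = 5; σ²_QA = ((11−3)/6)² = 1.778
te_Packaging design = (12 + 4·13 + 14)/6 = 78/6 = 13; σ²_Packaging design = ((14−12)/6)² = 0.111
te_Regulatory filing = (3 + 4·6 + 9)/6 = 36/6 = 6; σ²_Regulatory filing = ((9−3)/6)² = 1.000
te_Marketing collateral = (9 + 4·10 + 11)/6 = 60/6 = 10; σ²_Marketing collateral = ((11−9)/6)² = 0.111

Forward pass:
ES_Tooling = 0; EF_Tooling = 13
ES_Supplier sourcing = 13; EF_Supplier sourcing = 13+11 = 24
ES_Pilot run = 24; EF_Pilot run = 24+11 = 35
ES_QA = 24; EF_QA = 24+5 = 29
ES_Packaging design = 24; EF_Packaging design = 24+13 = 37
ES_Regulatory filing = 29; EF_Regulatory filing = 29+6 = 35
ES_Marketing collateral = max(EF_Pilot run=35, EF_QA=29, EF_Packaging design=37, EF_Regulatory filing=35) = 37; EF_Marketing collateral = 37+10 = 47
Expected project duration μ = 47 weeks. Critical path: Tooling → Supplier sourcing → Packaging design → Marketing collateral.

Variance along critical path = 2.778 + 2.778 + 0.111 + 0.111 = 5.778; σ = √5.778 = 2.404 weeks.
Z = (43 − 47) / 2.404 = -1.664
P(T ≤ 43) = Φ(-1.664) ≈ 0.048

0.048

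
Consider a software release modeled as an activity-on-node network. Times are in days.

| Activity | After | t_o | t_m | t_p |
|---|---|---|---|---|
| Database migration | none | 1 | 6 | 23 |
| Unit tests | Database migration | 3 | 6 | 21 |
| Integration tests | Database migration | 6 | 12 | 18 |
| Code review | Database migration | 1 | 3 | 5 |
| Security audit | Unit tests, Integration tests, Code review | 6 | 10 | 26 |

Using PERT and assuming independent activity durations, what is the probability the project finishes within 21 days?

0.020

te_Database migration = (1 + 4·6 + 23)/6 = 48/6 = 8; σ²_Database migration = ((23−1)/6)² = 13.444
te_Unit tests = (3 + 4·6 + 21)/6 = 48/6 = 8; σ²_Unit tests = ((21−3)/6)² = 9.000
te_Integration tests = (6 + 4·12 + 18)/6 = 72/6 = 12; σ²_Integration tests = ((18−6)/6)² = 4.000
te_Code review = (1 + 4·3 + 5)/6 = 18/6 = 3; σ²_Code review = ((5−1)/6)² = 0.444
te_Security audit = (6 + 4·10 + 26)/6 = 72/6 = 12; σ²_Security audit = ((26−6)/6)² = 11.111

Forward pass:
ES_Database migration = 0; EF_Database migration = 8
ES_Unit tests = 8; EF_Unit tests = 8+8 = 16
ES_Integration tests = 8; EF_Integration tests = 8+12 = 20
ES_Code review = 8; EF_Code review = 8+3 = 11
ES_Security audit = max(EF_Unit tests=16, EF_Integration tests=20, EF_Code review=11) = 20; EF_Security audit = 20+12 = 32
Expected project duration μ = 32 days. Critical path: Database migration → Integration tests → Security audit.

Variance along critical path = 13.444 + 4.000 + 11.111 = 28.556; σ = √28.556 = 5.344 days.
Z = (21 − 32) / 5.344 = -2.058
P(T ≤ 21) = Φ(-2.058) ≈ 0.020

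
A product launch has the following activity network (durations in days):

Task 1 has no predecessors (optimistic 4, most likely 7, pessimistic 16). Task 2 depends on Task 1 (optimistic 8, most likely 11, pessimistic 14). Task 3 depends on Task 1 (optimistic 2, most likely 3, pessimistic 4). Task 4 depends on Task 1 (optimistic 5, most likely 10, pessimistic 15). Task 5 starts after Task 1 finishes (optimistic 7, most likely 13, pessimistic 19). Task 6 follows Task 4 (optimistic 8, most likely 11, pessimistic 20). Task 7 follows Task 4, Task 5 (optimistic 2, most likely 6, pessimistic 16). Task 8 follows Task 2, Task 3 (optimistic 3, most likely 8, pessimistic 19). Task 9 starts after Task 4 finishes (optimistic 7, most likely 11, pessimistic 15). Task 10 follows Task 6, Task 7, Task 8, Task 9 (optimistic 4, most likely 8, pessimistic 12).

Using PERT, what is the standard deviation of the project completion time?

3.54 days

te_Task 1 = (4 + 4·7 + 16)/6 = 48/6 = 8; σ²_Task 1 = ((16−4)/6)² = 4.000
te_Task 2 = (8 + 4·11 + 14)/6 = 66/6 = 11; σ²_Task 2 = ((14−8)/6)² = 1.000
te_Task 3 = (2 + 4·3 + 4)/6 = 18/6 = 3; σ²_Task 3 = ((4−2)/6)² = 0.111
te_Task 4 = (5 + 4·10 + 15)/6 = 60/6 = 10; σ²_Task 4 = ((15−5)/6)² = 2.778
te_Task 5 = (7 + 4·13 + 19)/6 = 78/6 = 13; σ²_Task 5 = ((19−7)/6)² = 4.000
te_Task 6 = (8 + 4·11 + 20)/6 = 72/6 = 12; σ²_Task 6 = ((20−8)/6)² = 4.000
te_Task 7 = (2 + 4·6 + 16)/6 = 42/6 = 7; σ²_Task 7 = ((16−2)/6)² = 5.444
te_Task 8 = (3 + 4·8 + 19)/6 = 54/6 = 9; σ²_Task 8 = ((19−3)/6)² = 7.111
te_Task 9 = (7 + 4·11 + 15)/6 = 66/6 = 11; σ²_Task 9 = ((15−7)/6)² = 1.778
te_Task 10 = (4 + 4·8 + 12)/6 = 48/6 = 8; σ²_Task 10 = ((12−4)/6)² = 1.778

Forward pass:
ES_Task 1 = 0; EF_Task 1 = 8
ES_Task 2 = 8; EF_Task 2 = 8+11 = 19
ES_Task 3 = 8; EF_Task 3 = 8+3 = 11
ES_Task 4 = 8; EF_Task 4 = 8+10 = 18
ES_Task 5 = 8; EF_Task 5 = 8+13 = 21
ES_Task 6 = 18; EF_Task 6 = 18+12 = 30
ES_Task 7 = max(EF_Task 4=18, EF_Task 5=21) = 21; EF_Task 7 = 21+7 = 28
ES_Task 8 = max(EF_Task 2=19, EF_Task 3=11) = 19; EF_Task 8 = 19+9 = 28
ES_Task 9 = 18; EF_Task 9 = 18+11 = 29
ES_Task 10 = max(EF_Task 6=30, EF_Task 7=28, EF_Task 8=28, EF_Task 9=29) = 30; EF_Task 10 = 30+8 = 38
Expected project duration μ = 38 days. Critical path: Task 1 → Task 4 → Task 6 → Task 10.

Variance along critical path = 4.000 + 2.778 + 4.000 + 1.778 = 12.556
σ = √12.556 = 3.543 days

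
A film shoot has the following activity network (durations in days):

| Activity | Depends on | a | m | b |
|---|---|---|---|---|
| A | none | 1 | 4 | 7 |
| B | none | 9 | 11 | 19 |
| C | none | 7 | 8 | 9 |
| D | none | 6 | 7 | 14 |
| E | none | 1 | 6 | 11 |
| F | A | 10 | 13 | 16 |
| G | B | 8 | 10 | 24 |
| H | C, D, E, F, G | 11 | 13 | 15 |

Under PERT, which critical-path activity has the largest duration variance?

te_A = (1 + 4·4 + 7)/6 = 24/6 = 4; σ²_A = ((7−1)/6)² = 1.000
te_B = (9 + 4·11 + 19)/6 = 72/6 = 12; σ²_B = ((19−9)/6)² = 2.778
te_C = (7 + 4·8 + 9)/6 = 48/6 = 8; σ²_C = ((9−7)/6)² = 0.111
te_D = (6 + 4·7 + 14)/6 = 48/6 = 8; σ²_D = ((14−6)/6)² = 1.778
te_E = (1 + 4·6 + 11)/6 = 36/6 = 6; σ²_E = ((11−1)/6)² = 2.778
te_F = (10 + 4·13 + 16)/6 = 78/6 = 13; σ²_F = ((16−10)/6)² = 1.000
te_G = (8 + 4·10 + 24)/6 = 72/6 = 12; σ²_G = ((24−8)/6)² = 7.111
te_H = (11 + 4·13 + 15)/6 = 78/6 = 13; σ²_H = ((15−11)/6)² = 0.444

Forward pass:
ES_A = 0; EF_A = 4
ES_B = 0; EF_B = 12
ES_C = 0; EF_C = 8
ES_D = 0; EF_D = 8
ES_E = 0; EF_E = 6
ES_F = 4; EF_F = 4+13 = 17
ES_G = 12; EF_G = 12+12 = 24
ES_H = max(EF_C=8, EF_D=8, EF_E=6, EF_F=17, EF_G=24) = 24; EF_H = 24+13 = 37
Expected project duration μ = 37 days. Critical path: B → G → H.

Variances on critical path: σ²_B=2.778, σ²_G=7.111, σ²_H=0.444.
Largest is σ²_G = 7.111.

G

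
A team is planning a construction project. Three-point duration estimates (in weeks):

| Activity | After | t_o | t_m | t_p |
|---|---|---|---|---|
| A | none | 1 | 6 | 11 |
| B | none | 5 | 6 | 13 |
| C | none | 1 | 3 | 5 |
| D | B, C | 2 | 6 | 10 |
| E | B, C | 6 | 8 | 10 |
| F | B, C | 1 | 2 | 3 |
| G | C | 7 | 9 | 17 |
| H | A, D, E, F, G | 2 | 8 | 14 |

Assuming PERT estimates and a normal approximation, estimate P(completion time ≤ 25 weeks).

te_A = (1 + 4·6 + 11)/6 = 36/6 = 6; σ²_A = ((11−1)/6)² = 2.778
te_B = (5 + 4·6 + 13)/6 = 42/6 = 7; σ²_B = ((13−5)/6)² = 1.778
te_C = (1 + 4·3 + 5)/6 = 18/6 = 3; σ²_C = ((5−1)/6)² = 0.444
te_D = (2 + 4·6 + 10)/6 = 36/6 = 6; σ²_D = ((10−2)/6)² = 1.778
te_E = (6 + 4·8 + 10)/6 = 48/6 = 8; σ²_E = ((10−6)/6)² = 0.444
te_F = (1 + 4·2 + 3)/6 = 12/6 = 2; σ²_F = ((3−1)/6)² = 0.111
te_G = (7 + 4·9 + 17)/6 = 60/6 = 10; σ²_G = ((17−7)/6)² = 2.778
te_H = (2 + 4·8 + 14)/6 = 48/6 = 8; σ²_H = ((14−2)/6)² = 4.000

Forward pass:
ES_A = 0; EF_A = 6
ES_B = 0; EF_B = 7
ES_C = 0; EF_C = 3
ES_D = max(EF_B=7, EF_C=3) = 7; EF_D = 7+6 = 13
ES_E = max(EF_B=7, EF_C=3) = 7; EF_E = 7+8 = 15
ES_F = max(EF_B=7, EF_C=3) = 7; EF_F = 7+2 = 9
ES_G = 3; EF_G = 3+10 = 13
ES_H = max(EF_A=6, EF_D=13, EF_E=15, EF_F=9, EF_G=13) = 15; EF_H = 15+8 = 23
Expected project duration μ = 23 weeks. Critical path: B → E → H.

Variance along critical path = 1.778 + 0.444 + 4.000 = 6.222; σ = √6.222 = 2.494 weeks.
Z = (25 − 23) / 2.494 = 0.802
P(T ≤ 25) = Φ(0.802) ≈ 0.789

0.789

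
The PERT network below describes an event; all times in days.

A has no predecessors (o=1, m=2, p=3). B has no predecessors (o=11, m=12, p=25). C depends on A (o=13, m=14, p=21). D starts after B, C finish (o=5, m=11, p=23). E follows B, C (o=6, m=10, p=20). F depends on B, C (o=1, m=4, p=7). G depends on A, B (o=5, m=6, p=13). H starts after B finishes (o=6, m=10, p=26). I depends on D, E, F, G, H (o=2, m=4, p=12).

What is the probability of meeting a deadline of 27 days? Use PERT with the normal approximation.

0.029

te_A = (1 + 4·2 + 3)/6 = 12/6 = 2; σ²_A = ((3−1)/6)² = 0.111
te_B = (11 + 4·12 + 25)/6 = 84/6 = 14; σ²_B = ((25−11)/6)² = 5.444
te_C = (13 + 4·14 + 21)/6 = 90/6 = 15; σ²_C = ((21−13)/6)² = 1.778
te_D = (5 + 4·11 + 23)/6 = 72/6 = 12; σ²_D = ((23−5)/6)² = 9.000
te_E = (6 + 4·10 + 20)/6 = 66/6 = 11; σ²_E = ((20−6)/6)² = 5.444
te_F = (1 + 4·4 + 7)/6 = 24/6 = 4; σ²_F = ((7−1)/6)² = 1.000
te_G = (5 + 4·6 + 13)/6 = 42/6 = 7; σ²_G = ((13−5)/6)² = 1.778
te_H = (6 + 4·10 + 26)/6 = 72/6 = 12; σ²_H = ((26−6)/6)² = 11.111
te_I = (2 + 4·4 + 12)/6 = 30/6 = 5; σ²_I = ((12−2)/6)² = 2.778

Forward pass:
ES_A = 0; EF_A = 2
ES_B = 0; EF_B = 14
ES_C = 2; EF_C = 2+15 = 17
ES_D = max(EF_B=14, EF_C=17) = 17; EF_D = 17+12 = 29
ES_E = max(EF_B=14, EF_C=17) = 17; EF_E = 17+11 = 28
ES_F = max(EF_B=14, EF_C=17) = 17; EF_F = 17+4 = 21
ES_G = max(EF_A=2, EF_B=14) = 14; EF_G = 14+7 = 21
ES_H = 14; EF_H = 14+12 = 26
ES_I = max(EF_D=29, EF_E=28, EF_F=21, EF_G=21, EF_H=26) = 29; EF_I = 29+5 = 34
Expected project duration μ = 34 days. Critical path: A → C → D → I.

Variance along critical path = 0.111 + 1.778 + 9.000 + 2.778 = 13.667; σ = √13.667 = 3.697 days.
Z = (27 − 34) / 3.697 = -1.894
P(T ≤ 27) = Φ(-1.894) ≈ 0.029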